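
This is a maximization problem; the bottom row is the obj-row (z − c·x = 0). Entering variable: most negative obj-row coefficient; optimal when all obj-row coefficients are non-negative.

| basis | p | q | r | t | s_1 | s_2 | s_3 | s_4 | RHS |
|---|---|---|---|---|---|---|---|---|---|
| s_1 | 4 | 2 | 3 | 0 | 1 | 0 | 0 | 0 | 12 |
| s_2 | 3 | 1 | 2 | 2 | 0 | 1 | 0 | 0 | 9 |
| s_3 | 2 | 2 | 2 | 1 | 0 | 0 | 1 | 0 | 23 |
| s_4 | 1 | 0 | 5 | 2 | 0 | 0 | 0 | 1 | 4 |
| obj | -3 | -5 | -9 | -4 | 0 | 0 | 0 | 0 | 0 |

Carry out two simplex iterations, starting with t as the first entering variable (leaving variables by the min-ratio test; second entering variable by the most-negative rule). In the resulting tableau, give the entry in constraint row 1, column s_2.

Ratio test on column t — row 1: entry 0 ≤ 0; row 2: 9/2 = 9/2; row 3: 23/1 = 23; row 4: 4/2 = 2. Minimum is 2 at row 4 (s_4 leaves); pivot element 2.
Divide row 4 by 2; eliminate column t from the other rows.
Second iteration: most negative obj-row entry is -5 in column q, so q enters.
Ratio test on column q — row 1: 12/2 = 6; row 2: 5/1 = 5; row 3: 21/2 = 21/2; row 4: entry 0 ≤ 0. Minimum is 5 at row 2 (s_2 leaves); pivot element 1.
Divide row 2 by 1; eliminate column q from the other rows.
After both pivots, the entry at constraint row 1, column s_2 is -2.

-2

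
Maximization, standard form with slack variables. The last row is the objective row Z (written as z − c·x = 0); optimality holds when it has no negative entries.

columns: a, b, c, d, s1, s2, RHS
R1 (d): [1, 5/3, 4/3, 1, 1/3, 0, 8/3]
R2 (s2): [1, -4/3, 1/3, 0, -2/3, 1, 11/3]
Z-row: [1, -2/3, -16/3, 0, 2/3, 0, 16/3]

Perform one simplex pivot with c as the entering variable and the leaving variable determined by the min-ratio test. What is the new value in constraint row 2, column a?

Ratio test on column c — row 1: (8/3)/(4/3) = 2; row 2: (11/3)/(1/3) = 11. Minimum is 2 at row 1 (d leaves); pivot element 4/3.
Divide row 1 by 4/3; eliminate column c from the other rows.
Row 2 update in column a: 1 − (1/3)·(3/4) = 3/4.

3/4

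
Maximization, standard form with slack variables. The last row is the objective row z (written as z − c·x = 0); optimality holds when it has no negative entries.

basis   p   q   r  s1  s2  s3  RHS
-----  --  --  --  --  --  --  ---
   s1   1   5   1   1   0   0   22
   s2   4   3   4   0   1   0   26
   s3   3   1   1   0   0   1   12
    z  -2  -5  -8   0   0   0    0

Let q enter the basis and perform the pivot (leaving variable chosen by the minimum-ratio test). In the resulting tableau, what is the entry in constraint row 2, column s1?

Ratio test on column q — row 1: 22/5 = 22/5; row 2: 26/3 = 26/3; row 3: 12/1 = 12. Minimum is 22/5 at row 1 (s1 leaves); pivot element 5.
Divide row 1 by 5; eliminate column q from the other rows.
Row 2 update in column s1: 0 − 3·(1/5) = -3/5.

-3/5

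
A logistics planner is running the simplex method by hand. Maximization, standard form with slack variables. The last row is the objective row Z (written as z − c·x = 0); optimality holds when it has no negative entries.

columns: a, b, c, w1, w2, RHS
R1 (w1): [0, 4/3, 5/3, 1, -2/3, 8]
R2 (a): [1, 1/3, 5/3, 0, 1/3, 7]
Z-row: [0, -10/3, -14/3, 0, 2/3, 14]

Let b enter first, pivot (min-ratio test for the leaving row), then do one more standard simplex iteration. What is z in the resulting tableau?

Ratio test on column b — row 1: 8/(4/3) = 6; row 2: 7/(1/3) = 21. Minimum is 6 at row 1 (w1 leaves); pivot element 4/3.
Pivot on row 1; the Z-row RHS becomes 14 − (-10/3)·6 = 34.
Next entering variable (most negative Z-row entry -1): w2.
Ratio test on column w2 — row 1: entry -1/2 ≤ 0; row 2: 5/(1/2) = 10. Minimum is 10 at row 2 (a leaves); pivot element 1/2.
After the second pivot the Z-row RHS is 34 − (-1)·10 = 44.

44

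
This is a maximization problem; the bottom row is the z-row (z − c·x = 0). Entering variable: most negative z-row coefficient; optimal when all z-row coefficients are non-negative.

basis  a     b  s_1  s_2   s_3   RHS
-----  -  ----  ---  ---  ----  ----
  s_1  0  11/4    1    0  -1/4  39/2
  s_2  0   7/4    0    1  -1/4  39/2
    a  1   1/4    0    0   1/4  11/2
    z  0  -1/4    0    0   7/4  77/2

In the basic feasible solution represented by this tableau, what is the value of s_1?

39/2

s_1 is basic (row 1); its value is the RHS of that row, 39/2.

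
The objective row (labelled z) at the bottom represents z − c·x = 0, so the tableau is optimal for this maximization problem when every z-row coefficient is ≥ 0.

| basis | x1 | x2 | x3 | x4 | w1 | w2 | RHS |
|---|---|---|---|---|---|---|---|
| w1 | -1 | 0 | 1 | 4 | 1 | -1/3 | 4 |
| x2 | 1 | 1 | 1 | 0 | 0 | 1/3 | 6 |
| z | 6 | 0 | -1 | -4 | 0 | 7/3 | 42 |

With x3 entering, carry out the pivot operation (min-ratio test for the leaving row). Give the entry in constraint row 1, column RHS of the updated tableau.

Ratio test on column x3 — row 1: 4/1 = 4; row 2: 6/1 = 6. Minimum is 4 at row 1 (w1 leaves); pivot element 1.
Divide row 1 by 1; eliminate column x3 from the other rows.
In the new row 1, the RHS entry is the old entry divided by the pivot: 4/1 = 4.

4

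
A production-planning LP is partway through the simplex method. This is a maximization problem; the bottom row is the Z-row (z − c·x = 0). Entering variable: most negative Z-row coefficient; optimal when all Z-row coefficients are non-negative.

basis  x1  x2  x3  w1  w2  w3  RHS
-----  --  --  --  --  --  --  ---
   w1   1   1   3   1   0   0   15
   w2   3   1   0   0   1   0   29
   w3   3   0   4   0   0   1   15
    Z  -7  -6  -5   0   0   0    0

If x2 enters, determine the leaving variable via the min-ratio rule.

w1

Column x2 entries and ratios — w1: 15/1 = 15; w2: 29/1 = 29; w3: 0 ≤ 0, skip.
Smallest ratio is 15 in the row of w1, so w1 leaves.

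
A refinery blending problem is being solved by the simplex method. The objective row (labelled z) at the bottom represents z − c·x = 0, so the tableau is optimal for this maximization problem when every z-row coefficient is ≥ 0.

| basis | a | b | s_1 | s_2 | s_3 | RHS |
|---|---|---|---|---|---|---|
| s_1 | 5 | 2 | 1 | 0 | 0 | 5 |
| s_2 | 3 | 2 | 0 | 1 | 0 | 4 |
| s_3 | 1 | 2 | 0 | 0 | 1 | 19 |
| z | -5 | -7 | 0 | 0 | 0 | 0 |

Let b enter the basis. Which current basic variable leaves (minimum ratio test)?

s_2

Column b entries and ratios — s_1: 5/2 = 5/2; s_2: 4/2 = 2; s_3: 19/2 = 19/2.
Smallest ratio is 2 in the row of s_2, so s_2 leaves.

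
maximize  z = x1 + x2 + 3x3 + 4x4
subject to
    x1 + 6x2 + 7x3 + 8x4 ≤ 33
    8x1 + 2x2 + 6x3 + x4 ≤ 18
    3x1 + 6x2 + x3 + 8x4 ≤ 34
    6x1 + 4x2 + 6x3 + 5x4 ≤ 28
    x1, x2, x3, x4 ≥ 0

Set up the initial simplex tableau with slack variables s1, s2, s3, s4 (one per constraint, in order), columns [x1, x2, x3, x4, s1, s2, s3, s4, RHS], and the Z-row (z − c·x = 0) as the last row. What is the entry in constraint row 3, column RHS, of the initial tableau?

34

The RHS of constraint 3 is b_3 = 34.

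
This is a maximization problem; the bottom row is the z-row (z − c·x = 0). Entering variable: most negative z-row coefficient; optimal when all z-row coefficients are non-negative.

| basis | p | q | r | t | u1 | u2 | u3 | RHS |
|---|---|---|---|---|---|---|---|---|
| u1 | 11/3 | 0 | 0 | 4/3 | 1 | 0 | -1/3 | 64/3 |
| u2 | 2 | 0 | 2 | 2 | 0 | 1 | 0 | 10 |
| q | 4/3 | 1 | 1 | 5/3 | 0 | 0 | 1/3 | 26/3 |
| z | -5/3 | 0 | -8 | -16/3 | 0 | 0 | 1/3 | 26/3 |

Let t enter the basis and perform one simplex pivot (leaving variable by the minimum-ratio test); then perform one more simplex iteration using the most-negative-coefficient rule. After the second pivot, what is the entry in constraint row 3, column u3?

Ratio test on column t — row 1: (64/3)/(4/3) = 16; row 2: 10/2 = 5; row 3: (26/3)/(5/3) = 26/5. Minimum is 5 at row 2 (u2 leaves); pivot element 2.
Divide row 2 by 2; eliminate column t from the other rows.
Second iteration: most negative z-row entry is -8/3 in column r, so r enters.
Ratio test on column r — row 1: entry -4/3 ≤ 0; row 2: 5/1 = 5; row 3: entry -2/3 ≤ 0. Minimum is 5 at row 2 (t leaves); pivot element 1.
Divide row 2 by 1; eliminate column r from the other rows.
After both pivots, the entry at constraint row 3, column u3 is 1/3.

1/3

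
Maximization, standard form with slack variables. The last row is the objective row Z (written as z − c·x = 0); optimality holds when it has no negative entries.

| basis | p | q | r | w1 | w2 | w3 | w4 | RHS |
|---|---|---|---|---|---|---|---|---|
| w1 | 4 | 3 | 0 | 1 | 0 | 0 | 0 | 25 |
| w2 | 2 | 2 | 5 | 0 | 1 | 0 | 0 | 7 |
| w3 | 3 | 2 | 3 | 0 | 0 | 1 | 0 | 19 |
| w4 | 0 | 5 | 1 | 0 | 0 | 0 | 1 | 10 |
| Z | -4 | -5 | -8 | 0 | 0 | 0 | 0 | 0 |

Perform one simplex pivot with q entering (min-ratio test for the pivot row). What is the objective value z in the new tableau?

Ratio test on column q — row 1: 25/3 = 25/3; row 2: 7/2 = 7/2; row 3: 19/2 = 19/2; row 4: 10/5 = 2. Minimum is 2 at row 4 (w4 leaves); pivot element 5.
Pivot on row 4; the Z-row RHS becomes 0 − (-5)·2 = 10.

10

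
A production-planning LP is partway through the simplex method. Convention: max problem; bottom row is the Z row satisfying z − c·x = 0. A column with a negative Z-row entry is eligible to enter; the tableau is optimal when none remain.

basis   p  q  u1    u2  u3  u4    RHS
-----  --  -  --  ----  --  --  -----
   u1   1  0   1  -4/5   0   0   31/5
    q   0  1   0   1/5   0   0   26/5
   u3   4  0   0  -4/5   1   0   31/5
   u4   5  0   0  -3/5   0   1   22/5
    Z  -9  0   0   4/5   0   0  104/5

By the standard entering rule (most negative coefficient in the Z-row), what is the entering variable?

Negative Z-row entries: p: -9.
The most negative is -9 in column p, so p enters.

p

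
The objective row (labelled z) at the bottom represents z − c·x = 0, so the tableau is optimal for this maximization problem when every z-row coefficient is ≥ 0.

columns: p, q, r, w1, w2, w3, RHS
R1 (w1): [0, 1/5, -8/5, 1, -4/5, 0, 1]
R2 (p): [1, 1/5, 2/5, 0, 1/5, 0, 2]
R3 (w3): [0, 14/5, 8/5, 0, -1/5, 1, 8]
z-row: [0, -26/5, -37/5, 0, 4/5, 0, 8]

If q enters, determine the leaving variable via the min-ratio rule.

Column q entries and ratios — w1: 1/(1/5) = 5; p: 2/(1/5) = 10; w3: 8/(14/5) = 20/7.
Smallest ratio is 20/7 in the row of w3, so w3 leaves.

w3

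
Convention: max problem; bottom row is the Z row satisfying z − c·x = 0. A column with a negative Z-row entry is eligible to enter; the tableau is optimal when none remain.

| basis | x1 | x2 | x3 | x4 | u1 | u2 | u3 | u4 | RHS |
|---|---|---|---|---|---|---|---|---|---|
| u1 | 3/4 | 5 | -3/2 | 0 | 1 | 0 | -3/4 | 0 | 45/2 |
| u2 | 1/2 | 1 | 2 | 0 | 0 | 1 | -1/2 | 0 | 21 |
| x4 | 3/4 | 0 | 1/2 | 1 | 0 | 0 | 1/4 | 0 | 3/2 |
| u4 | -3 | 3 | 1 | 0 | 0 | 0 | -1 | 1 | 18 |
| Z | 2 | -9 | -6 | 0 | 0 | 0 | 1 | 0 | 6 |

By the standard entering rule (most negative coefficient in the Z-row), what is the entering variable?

Negative Z-row entries: x2: -9, x3: -6.
The most negative is -9 in column x2, so x2 enters.

x2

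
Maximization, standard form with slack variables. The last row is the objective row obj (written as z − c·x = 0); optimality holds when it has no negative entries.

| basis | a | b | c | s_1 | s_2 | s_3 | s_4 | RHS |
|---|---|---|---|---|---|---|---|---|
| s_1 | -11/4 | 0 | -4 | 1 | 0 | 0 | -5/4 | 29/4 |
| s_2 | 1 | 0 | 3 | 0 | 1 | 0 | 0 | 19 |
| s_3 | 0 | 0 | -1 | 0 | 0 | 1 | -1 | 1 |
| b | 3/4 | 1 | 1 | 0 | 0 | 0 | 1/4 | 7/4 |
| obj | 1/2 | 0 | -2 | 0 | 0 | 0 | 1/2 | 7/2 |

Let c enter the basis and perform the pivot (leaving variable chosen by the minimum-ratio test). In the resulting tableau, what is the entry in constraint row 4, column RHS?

Ratio test on column c — row 1: entry -4 ≤ 0; row 2: 19/3 = 19/3; row 3: entry -1 ≤ 0; row 4: (7/4)/1 = 7/4. Minimum is 7/4 at row 4 (b leaves); pivot element 1.
Divide row 4 by 1; eliminate column c from the other rows.
In the new row 4, the RHS entry is the old entry divided by the pivot: (7/4)/1 = 7/4.

7/4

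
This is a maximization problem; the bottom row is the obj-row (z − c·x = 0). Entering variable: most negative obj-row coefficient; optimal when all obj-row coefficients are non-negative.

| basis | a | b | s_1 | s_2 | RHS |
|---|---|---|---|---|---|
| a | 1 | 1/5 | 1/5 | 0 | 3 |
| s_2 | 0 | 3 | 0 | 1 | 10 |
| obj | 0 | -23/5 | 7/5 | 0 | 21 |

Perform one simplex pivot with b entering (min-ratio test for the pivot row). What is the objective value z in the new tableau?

109/3

Ratio test on column b — row 1: 3/(1/5) = 15; row 2: 10/3 = 10/3. Minimum is 10/3 at row 2 (s_2 leaves); pivot element 3.
Pivot on row 2; the obj-row RHS becomes 21 − (-23/5)·(10/3) = 109/3.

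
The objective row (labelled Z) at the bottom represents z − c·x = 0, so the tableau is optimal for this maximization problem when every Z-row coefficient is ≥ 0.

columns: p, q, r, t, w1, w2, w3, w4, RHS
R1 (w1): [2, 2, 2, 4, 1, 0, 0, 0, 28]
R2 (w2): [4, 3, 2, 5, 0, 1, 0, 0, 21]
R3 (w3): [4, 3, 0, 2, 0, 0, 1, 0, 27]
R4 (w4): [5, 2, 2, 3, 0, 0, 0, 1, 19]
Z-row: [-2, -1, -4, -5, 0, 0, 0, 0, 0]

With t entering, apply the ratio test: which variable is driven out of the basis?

Column t entries and ratios — w1: 28/4 = 7; w2: 21/5 = 21/5; w3: 27/2 = 27/2; w4: 19/3 = 19/3.
Smallest ratio is 21/5 in the row of w2, so w2 leaves.

w2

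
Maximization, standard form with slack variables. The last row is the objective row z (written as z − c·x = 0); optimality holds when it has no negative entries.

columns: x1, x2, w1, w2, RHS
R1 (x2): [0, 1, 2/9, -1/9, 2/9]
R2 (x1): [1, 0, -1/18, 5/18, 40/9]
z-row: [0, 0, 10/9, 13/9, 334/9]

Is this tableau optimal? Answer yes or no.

yes

Every z-row coefficient is ≥ 0, so the tableau is optimal.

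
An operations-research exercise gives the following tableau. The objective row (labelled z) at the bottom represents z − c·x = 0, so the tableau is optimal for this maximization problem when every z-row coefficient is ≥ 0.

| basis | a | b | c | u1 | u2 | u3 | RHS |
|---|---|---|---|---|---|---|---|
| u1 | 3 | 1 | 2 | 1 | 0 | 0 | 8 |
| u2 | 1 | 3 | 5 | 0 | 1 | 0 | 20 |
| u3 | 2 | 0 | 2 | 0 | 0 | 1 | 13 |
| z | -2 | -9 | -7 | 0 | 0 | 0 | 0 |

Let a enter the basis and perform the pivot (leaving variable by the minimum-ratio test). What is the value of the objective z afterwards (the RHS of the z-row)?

16/3

Ratio test on column a — row 1: 8/3 = 8/3; row 2: 20/1 = 20; row 3: 13/2 = 13/2. Minimum is 8/3 at row 1 (u1 leaves); pivot element 3.
Pivot on row 1; the z-row RHS becomes 0 − (-2)·(8/3) = 16/3.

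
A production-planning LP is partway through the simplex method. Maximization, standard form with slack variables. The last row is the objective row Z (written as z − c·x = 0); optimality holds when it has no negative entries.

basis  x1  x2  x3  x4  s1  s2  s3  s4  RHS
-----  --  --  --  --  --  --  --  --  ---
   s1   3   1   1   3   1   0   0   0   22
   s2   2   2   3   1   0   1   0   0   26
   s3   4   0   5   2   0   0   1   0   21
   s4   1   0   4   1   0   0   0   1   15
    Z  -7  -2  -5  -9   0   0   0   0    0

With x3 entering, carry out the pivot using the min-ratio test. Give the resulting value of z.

Ratio test on column x3 — row 1: 22/1 = 22; row 2: 26/3 = 26/3; row 3: 21/5 = 21/5; row 4: 15/4 = 15/4. Minimum is 15/4 at row 4 (s4 leaves); pivot element 4.
Pivot on row 4; the Z-row RHS becomes 0 − (-5)·(15/4) = 75/4.

75/4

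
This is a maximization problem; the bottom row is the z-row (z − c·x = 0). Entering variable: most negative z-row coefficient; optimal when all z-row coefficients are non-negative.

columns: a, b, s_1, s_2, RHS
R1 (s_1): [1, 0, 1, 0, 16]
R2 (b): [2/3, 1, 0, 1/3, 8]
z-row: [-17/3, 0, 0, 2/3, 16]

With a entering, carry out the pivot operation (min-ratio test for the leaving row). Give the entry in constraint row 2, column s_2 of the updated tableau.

Ratio test on column a — row 1: 16/1 = 16; row 2: 8/(2/3) = 12. Minimum is 12 at row 2 (b leaves); pivot element 2/3.
Divide row 2 by 2/3; eliminate column a from the other rows.
In the new row 2, the s_2 entry is the old entry divided by the pivot: (1/3)/(2/3) = 1/2.

1/2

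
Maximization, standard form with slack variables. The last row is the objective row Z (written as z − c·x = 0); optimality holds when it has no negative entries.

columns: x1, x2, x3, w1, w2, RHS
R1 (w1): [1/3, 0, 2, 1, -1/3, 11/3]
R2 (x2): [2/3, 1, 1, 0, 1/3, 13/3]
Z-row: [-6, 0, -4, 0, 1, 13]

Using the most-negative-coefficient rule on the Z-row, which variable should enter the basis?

x1

Negative Z-row entries: x1: -6, x3: -4.
The most negative is -6 in column x1, so x1 enters.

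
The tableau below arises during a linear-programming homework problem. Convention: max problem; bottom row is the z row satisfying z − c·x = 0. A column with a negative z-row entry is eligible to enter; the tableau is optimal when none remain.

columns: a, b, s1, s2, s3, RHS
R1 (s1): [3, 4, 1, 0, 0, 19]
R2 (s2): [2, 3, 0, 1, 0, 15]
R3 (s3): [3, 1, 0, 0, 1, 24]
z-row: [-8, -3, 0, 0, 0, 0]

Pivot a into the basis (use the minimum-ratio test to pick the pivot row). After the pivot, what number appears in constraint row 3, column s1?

Ratio test on column a — row 1: 19/3 = 19/3; row 2: 15/2 = 15/2; row 3: 24/3 = 8. Minimum is 19/3 at row 1 (s1 leaves); pivot element 3.
Divide row 1 by 3; eliminate column a from the other rows.
Row 3 update in column s1: 0 − 3·(1/3) = -1.

-1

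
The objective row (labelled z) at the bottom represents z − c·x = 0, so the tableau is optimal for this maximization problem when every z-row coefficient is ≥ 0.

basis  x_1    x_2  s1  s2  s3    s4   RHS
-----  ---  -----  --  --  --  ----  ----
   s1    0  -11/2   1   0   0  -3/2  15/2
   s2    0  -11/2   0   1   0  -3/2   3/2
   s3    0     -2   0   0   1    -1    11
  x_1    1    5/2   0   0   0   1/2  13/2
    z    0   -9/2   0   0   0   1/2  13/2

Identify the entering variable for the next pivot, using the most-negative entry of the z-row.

Negative z-row entries: x_2: -9/2.
The most negative is -9/2 in column x_2, so x_2 enters.

x_2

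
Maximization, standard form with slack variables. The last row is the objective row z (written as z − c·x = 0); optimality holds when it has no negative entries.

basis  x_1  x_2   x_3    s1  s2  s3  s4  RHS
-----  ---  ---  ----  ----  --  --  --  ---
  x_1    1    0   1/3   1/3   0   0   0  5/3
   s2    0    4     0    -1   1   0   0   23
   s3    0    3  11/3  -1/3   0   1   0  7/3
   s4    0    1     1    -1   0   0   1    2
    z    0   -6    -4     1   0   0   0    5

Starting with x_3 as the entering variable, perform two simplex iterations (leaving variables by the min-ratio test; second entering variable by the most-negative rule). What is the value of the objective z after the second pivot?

29/3

Ratio test on column x_3 — row 1: (5/3)/(1/3) = 5; row 2: entry 0 ≤ 0; row 3: (7/3)/(11/3) = 7/11; row 4: 2/1 = 2. Minimum is 7/11 at row 3 (s3 leaves); pivot element 11/3.
Pivot on row 3; the z-row RHS becomes 5 − (-4)·(7/11) = 83/11.
Next entering variable (most negative z-row entry -30/11): x_2.
Ratio test on column x_2 — row 1: entry -3/11 ≤ 0; row 2: 23/4 = 23/4; row 3: (7/11)/(9/11) = 7/9; row 4: (15/11)/(2/11) = 15/2. Minimum is 7/9 at row 3 (x_3 leaves); pivot element 9/11.
After the second pivot the z-row RHS is 83/11 − (-30/11)·(7/9) = 29/3.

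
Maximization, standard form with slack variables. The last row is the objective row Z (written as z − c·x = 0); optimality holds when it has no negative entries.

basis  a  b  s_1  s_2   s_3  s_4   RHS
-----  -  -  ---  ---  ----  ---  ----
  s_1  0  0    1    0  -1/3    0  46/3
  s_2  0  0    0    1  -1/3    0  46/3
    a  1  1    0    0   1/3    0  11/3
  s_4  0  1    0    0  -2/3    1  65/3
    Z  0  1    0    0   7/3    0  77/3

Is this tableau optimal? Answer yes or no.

yes

Every Z-row coefficient is ≥ 0, so the tableau is optimal.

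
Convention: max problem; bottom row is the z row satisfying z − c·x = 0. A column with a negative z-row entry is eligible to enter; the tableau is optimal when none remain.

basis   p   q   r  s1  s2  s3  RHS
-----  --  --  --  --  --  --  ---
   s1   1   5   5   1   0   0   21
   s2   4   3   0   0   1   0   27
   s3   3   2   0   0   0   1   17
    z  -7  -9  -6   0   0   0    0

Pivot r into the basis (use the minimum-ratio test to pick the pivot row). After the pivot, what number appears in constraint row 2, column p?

Ratio test on column r — row 1: 21/5 = 21/5; row 2: entry 0 ≤ 0; row 3: entry 0 ≤ 0. Minimum is 21/5 at row 1 (s1 leaves); pivot element 5.
Divide row 1 by 5; eliminate column r from the other rows.
Row 2 update in column p: 4 − 0·(1/5) = 4.

4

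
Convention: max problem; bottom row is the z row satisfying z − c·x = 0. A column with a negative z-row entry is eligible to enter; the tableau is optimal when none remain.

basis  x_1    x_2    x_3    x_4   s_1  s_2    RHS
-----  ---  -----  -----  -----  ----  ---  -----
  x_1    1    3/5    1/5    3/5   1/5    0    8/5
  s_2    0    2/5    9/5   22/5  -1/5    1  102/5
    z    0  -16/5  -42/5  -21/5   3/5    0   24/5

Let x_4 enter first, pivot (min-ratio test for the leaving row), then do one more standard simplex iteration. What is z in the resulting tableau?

72

Ratio test on column x_4 — row 1: (8/5)/(3/5) = 8/3; row 2: (102/5)/(22/5) = 51/11. Minimum is 8/3 at row 1 (x_1 leaves); pivot element 3/5.
Pivot on row 1; the z-row RHS becomes 24/5 − (-21/5)·(8/3) = 16.
Next entering variable (most negative z-row entry -7): x_3.
Ratio test on column x_3 — row 1: (8/3)/(1/3) = 8; row 2: (26/3)/(1/3) = 26. Minimum is 8 at row 1 (x_4 leaves); pivot element 1/3.
After the second pivot the z-row RHS is 16 − (-7)·8 = 72.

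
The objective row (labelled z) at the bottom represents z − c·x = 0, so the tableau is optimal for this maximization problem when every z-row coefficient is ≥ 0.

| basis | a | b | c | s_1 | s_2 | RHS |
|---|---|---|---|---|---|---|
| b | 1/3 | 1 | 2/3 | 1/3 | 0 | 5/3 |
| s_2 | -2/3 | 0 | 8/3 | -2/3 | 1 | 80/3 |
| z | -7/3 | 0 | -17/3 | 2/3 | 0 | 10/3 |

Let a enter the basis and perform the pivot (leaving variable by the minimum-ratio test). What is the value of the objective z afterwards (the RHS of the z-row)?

15

Ratio test on column a — row 1: (5/3)/(1/3) = 5; row 2: entry -2/3 ≤ 0. Minimum is 5 at row 1 (b leaves); pivot element 1/3.
Pivot on row 1; the z-row RHS becomes 10/3 − (-7/3)·5 = 15.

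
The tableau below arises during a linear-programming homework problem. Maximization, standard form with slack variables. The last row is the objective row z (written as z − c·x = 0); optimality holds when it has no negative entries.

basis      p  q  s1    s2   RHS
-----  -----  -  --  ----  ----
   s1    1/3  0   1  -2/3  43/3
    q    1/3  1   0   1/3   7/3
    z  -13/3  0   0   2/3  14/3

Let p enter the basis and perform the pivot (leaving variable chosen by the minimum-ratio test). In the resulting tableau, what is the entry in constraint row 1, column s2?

-1

Ratio test on column p — row 1: (43/3)/(1/3) = 43; row 2: (7/3)/(1/3) = 7. Minimum is 7 at row 2 (q leaves); pivot element 1/3.
Divide row 2 by 1/3; eliminate column p from the other rows.
Row 1 update in column s2: -2/3 − (1/3)·1 = -1.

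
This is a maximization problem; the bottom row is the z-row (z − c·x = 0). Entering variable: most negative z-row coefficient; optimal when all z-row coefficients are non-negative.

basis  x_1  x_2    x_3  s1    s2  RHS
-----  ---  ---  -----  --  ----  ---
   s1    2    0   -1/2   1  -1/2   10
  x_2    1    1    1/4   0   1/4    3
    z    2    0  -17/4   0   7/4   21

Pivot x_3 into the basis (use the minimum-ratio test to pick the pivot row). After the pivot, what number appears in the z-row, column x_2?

Ratio test on column x_3 — row 1: entry -1/2 ≤ 0; row 2: 3/(1/4) = 12. Minimum is 12 at row 2 (x_2 leaves); pivot element 1/4.
Divide row 2 by 1/4; eliminate column x_3 from the other rows.
z-row update in column x_2: 0 − (-17/4)·4 = 17.

17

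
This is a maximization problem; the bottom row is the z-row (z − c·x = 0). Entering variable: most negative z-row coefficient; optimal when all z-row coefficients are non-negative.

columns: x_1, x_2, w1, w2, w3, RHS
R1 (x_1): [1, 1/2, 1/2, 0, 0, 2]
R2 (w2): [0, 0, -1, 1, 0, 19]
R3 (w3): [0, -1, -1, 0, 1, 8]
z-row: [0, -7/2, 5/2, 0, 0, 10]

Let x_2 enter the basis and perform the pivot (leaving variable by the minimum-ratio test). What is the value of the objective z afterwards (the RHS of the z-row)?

24

Ratio test on column x_2 — row 1: 2/(1/2) = 4; row 2: entry 0 ≤ 0; row 3: entry -1 ≤ 0. Minimum is 4 at row 1 (x_1 leaves); pivot element 1/2.
Pivot on row 1; the z-row RHS becomes 10 − (-7/2)·4 = 24.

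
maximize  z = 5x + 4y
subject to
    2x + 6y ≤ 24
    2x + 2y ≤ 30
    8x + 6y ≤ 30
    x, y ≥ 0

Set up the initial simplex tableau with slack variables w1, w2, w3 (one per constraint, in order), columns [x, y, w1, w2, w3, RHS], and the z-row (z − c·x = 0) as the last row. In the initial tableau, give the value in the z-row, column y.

-4

The z-row carries the negated objective coefficients: the y entry is -4.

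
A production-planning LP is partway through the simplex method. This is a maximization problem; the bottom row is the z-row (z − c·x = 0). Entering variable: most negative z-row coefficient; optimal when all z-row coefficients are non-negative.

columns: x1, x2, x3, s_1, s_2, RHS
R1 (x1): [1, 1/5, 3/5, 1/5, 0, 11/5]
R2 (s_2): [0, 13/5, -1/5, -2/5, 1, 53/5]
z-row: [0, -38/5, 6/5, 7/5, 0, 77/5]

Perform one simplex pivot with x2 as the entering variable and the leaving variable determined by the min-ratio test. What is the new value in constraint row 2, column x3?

-1/13

Ratio test on column x2 — row 1: (11/5)/(1/5) = 11; row 2: (53/5)/(13/5) = 53/13. Minimum is 53/13 at row 2 (s_2 leaves); pivot element 13/5.
Divide row 2 by 13/5; eliminate column x2 from the other rows.
In the new row 2, the x3 entry is the old entry divided by the pivot: (-1/5)/(13/5) = -1/13.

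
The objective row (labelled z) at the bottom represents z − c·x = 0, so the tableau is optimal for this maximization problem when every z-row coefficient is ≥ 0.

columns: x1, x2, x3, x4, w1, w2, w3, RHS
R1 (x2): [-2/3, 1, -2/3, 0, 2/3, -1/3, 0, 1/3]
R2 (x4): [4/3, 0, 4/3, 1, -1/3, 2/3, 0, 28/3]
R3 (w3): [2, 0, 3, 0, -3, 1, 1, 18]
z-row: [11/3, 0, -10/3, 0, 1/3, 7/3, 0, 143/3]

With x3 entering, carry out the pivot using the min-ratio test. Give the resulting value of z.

Ratio test on column x3 — row 1: entry -2/3 ≤ 0; row 2: (28/3)/(4/3) = 7; row 3: 18/3 = 6. Minimum is 6 at row 3 (w3 leaves); pivot element 3.
Pivot on row 3; the z-row RHS becomes 143/3 − (-10/3)·6 = 203/3.

203/3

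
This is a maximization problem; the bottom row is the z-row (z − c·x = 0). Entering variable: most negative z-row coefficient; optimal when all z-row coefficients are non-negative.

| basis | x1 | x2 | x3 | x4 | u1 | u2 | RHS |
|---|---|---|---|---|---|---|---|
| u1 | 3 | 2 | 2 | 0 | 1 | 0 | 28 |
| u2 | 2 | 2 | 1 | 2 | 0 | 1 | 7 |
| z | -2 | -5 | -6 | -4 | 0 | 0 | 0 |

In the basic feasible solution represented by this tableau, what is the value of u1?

28

u1 is basic (row 1); its value is the RHS of that row, 28.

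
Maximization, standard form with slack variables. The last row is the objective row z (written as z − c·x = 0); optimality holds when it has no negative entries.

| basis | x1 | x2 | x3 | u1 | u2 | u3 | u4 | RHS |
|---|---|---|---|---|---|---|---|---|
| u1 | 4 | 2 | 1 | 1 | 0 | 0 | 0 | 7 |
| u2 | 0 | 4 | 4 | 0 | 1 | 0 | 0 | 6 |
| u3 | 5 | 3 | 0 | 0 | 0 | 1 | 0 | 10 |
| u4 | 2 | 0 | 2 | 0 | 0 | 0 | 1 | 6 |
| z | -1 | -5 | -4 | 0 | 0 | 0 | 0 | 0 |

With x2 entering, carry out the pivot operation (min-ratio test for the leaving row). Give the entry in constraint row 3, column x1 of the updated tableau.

Ratio test on column x2 — row 1: 7/2 = 7/2; row 2: 6/4 = 3/2; row 3: 10/3 = 10/3; row 4: entry 0 ≤ 0. Minimum is 3/2 at row 2 (u2 leaves); pivot element 4.
Divide row 2 by 4; eliminate column x2 from the other rows.
Row 3 update in column x1: 5 − 3·0 = 5.

5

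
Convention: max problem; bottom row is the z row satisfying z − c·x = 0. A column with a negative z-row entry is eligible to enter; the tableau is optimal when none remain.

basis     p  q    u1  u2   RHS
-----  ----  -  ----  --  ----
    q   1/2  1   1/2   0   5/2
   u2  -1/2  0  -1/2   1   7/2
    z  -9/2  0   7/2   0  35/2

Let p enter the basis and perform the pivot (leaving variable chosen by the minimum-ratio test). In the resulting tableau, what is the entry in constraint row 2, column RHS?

6

Ratio test on column p — row 1: (5/2)/(1/2) = 5; row 2: entry -1/2 ≤ 0. Minimum is 5 at row 1 (q leaves); pivot element 1/2.
Divide row 1 by 1/2; eliminate column p from the other rows.
Row 2 update in column RHS: 7/2 − (-1/2)·5 = 6.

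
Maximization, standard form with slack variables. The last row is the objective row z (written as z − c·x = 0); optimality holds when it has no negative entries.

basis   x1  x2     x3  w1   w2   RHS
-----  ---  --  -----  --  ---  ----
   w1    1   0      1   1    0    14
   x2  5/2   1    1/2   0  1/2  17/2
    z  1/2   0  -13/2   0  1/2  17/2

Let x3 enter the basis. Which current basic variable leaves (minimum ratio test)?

w1

Column x3 entries and ratios — w1: 14/1 = 14; x2: (17/2)/(1/2) = 17.
Smallest ratio is 14 in the row of w1, so w1 leaves.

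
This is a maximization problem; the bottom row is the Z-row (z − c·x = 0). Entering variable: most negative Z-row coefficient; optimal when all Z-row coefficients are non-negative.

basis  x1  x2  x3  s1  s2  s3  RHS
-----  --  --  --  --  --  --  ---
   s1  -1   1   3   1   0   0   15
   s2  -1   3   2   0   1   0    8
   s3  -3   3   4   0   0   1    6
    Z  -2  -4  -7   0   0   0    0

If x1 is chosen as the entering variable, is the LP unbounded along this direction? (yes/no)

yes

Every constraint-row entry in column x1 is ≤ 0, so increasing x1 is unbounded.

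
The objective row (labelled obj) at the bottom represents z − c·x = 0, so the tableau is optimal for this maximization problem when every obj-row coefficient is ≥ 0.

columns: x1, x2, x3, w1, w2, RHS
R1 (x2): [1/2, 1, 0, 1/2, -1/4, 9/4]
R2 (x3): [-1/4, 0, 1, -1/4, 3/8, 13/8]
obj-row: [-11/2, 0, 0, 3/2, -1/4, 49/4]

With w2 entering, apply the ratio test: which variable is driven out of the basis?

x3

Column w2 entries and ratios — x2: -1/4 ≤ 0, skip; x3: (13/8)/(3/8) = 13/3.
Smallest ratio is 13/3 in the row of x3, so x3 leaves.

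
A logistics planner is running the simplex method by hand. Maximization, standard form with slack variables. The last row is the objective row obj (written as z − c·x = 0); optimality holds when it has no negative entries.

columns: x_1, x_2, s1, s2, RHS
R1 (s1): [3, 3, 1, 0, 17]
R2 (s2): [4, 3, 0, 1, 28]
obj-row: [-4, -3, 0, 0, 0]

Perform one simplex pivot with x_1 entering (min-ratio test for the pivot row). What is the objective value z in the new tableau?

Ratio test on column x_1 — row 1: 17/3 = 17/3; row 2: 28/4 = 7. Minimum is 17/3 at row 1 (s1 leaves); pivot element 3.
Pivot on row 1; the obj-row RHS becomes 0 − (-4)·(17/3) = 68/3.

68/3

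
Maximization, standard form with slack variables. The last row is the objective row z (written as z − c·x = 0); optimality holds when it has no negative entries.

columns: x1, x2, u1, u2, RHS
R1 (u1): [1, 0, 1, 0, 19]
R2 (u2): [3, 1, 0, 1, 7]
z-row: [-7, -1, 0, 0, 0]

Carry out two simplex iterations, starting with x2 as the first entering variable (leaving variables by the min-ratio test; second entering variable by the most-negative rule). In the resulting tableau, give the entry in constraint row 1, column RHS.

50/3

Ratio test on column x2 — row 1: entry 0 ≤ 0; row 2: 7/1 = 7. Minimum is 7 at row 2 (u2 leaves); pivot element 1.
Divide row 2 by 1; eliminate column x2 from the other rows.
Second iteration: most negative z-row entry is -4 in column x1, so x1 enters.
Ratio test on column x1 — row 1: 19/1 = 19; row 2: 7/3 = 7/3. Minimum is 7/3 at row 2 (x2 leaves); pivot element 3.
Divide row 2 by 3; eliminate column x1 from the other rows.
After both pivots, the entry at constraint row 1, column RHS is 50/3.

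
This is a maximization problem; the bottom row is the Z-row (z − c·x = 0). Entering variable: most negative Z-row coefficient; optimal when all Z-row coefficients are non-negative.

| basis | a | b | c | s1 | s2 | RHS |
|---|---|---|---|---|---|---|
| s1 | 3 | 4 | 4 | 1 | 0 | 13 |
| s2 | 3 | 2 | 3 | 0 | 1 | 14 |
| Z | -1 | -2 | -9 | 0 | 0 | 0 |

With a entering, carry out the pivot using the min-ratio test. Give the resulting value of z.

13/3

Ratio test on column a — row 1: 13/3 = 13/3; row 2: 14/3 = 14/3. Minimum is 13/3 at row 1 (s1 leaves); pivot element 3.
Pivot on row 1; the Z-row RHS becomes 0 − (-1)·(13/3) = 13/3.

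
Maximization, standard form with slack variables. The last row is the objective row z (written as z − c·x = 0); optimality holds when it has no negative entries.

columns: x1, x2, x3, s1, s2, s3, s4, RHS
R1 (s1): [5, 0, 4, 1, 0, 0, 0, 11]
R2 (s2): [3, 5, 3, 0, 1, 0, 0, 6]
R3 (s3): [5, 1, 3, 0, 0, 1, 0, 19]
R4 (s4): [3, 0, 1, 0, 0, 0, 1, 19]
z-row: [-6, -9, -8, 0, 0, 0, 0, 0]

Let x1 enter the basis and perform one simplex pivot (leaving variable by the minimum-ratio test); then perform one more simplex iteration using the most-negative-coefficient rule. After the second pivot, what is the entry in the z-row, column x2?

13/3

Ratio test on column x1 — row 1: 11/5 = 11/5; row 2: 6/3 = 2; row 3: 19/5 = 19/5; row 4: 19/3 = 19/3. Minimum is 2 at row 2 (s2 leaves); pivot element 3.
Divide row 2 by 3; eliminate column x1 from the other rows.
Second iteration: most negative z-row entry is -2 in column x3, so x3 enters.
Ratio test on column x3 — row 1: entry -1 ≤ 0; row 2: 2/1 = 2; row 3: entry -2 ≤ 0; row 4: entry -2 ≤ 0. Minimum is 2 at row 2 (x1 leaves); pivot element 1.
Divide row 2 by 1; eliminate column x3 from the other rows.
After both pivots, the entry at the z-row, column x2 is 13/3.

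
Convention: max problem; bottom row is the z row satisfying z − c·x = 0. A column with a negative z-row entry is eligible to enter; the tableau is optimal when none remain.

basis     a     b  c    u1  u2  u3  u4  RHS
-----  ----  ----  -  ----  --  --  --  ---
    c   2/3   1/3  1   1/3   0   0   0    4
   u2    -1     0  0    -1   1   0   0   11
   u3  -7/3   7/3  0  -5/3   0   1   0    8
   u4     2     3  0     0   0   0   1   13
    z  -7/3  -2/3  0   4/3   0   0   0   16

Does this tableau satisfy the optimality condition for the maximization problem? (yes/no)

The z-row has a negative entry -7/3 in column a, so it is not optimal.

no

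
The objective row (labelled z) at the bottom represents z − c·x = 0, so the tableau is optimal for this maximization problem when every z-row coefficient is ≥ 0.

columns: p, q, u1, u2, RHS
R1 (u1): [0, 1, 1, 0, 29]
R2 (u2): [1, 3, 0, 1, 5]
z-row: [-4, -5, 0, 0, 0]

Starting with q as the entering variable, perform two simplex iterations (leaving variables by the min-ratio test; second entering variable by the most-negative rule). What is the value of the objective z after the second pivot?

20

Ratio test on column q — row 1: 29/1 = 29; row 2: 5/3 = 5/3. Minimum is 5/3 at row 2 (u2 leaves); pivot element 3.
Pivot on row 2; the z-row RHS becomes 0 − (-5)·(5/3) = 25/3.
Next entering variable (most negative z-row entry -7/3): p.
Ratio test on column p — row 1: entry -1/3 ≤ 0; row 2: (5/3)/(1/3) = 5. Minimum is 5 at row 2 (q leaves); pivot element 1/3.
After the second pivot the z-row RHS is 25/3 − (-7/3)·5 = 20.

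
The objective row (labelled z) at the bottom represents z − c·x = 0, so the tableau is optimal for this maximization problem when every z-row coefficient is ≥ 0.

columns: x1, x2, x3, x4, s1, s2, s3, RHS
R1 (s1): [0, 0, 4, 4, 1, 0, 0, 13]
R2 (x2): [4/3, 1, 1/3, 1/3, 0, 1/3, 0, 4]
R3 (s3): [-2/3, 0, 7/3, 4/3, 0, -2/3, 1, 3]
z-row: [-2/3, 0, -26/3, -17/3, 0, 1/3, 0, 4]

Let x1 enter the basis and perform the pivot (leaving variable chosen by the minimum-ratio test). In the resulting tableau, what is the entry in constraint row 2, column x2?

3/4

Ratio test on column x1 — row 1: entry 0 ≤ 0; row 2: 4/(4/3) = 3; row 3: entry -2/3 ≤ 0. Minimum is 3 at row 2 (x2 leaves); pivot element 4/3.
Divide row 2 by 4/3; eliminate column x1 from the other rows.
In the new row 2, the x2 entry is the old entry divided by the pivot: 1/(4/3) = 3/4.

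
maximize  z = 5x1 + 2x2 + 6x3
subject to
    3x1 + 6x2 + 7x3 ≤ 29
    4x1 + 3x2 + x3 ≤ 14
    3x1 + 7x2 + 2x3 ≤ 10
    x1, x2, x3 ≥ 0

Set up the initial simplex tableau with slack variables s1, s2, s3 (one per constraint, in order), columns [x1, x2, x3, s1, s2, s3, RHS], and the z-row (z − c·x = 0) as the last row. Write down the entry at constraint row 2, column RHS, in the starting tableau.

The RHS of constraint 2 is b_2 = 14.

14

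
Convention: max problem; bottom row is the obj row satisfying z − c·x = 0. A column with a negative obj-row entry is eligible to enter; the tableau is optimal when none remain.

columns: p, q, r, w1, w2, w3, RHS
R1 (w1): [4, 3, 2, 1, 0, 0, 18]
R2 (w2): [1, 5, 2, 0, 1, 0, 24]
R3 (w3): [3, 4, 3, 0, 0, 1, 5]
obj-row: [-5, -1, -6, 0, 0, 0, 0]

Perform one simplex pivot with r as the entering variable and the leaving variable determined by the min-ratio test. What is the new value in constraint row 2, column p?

-1

Ratio test on column r — row 1: 18/2 = 9; row 2: 24/2 = 12; row 3: 5/3 = 5/3. Minimum is 5/3 at row 3 (w3 leaves); pivot element 3.
Divide row 3 by 3; eliminate column r from the other rows.
Row 2 update in column p: 1 − 2·1 = -1.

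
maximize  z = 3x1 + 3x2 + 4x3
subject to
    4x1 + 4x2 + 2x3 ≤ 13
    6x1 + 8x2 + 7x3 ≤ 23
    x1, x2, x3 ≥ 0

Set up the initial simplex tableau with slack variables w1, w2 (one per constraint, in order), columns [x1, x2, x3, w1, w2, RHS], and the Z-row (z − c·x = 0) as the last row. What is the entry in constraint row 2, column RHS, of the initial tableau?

The RHS of constraint 2 is b_2 = 23.

23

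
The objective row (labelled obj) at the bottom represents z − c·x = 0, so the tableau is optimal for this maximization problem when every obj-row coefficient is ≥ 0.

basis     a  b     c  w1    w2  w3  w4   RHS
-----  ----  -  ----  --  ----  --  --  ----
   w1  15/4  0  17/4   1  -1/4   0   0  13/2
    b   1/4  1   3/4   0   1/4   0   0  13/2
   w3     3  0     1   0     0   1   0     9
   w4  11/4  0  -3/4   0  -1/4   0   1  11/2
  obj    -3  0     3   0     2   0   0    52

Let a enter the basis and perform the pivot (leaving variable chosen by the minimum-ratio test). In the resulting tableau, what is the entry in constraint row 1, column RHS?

26/15

Ratio test on column a — row 1: (13/2)/(15/4) = 26/15; row 2: (13/2)/(1/4) = 26; row 3: 9/3 = 3; row 4: (11/2)/(11/4) = 2. Minimum is 26/15 at row 1 (w1 leaves); pivot element 15/4.
Divide row 1 by 15/4; eliminate column a from the other rows.
In the new row 1, the RHS entry is the old entry divided by the pivot: (13/2)/(15/4) = 26/15.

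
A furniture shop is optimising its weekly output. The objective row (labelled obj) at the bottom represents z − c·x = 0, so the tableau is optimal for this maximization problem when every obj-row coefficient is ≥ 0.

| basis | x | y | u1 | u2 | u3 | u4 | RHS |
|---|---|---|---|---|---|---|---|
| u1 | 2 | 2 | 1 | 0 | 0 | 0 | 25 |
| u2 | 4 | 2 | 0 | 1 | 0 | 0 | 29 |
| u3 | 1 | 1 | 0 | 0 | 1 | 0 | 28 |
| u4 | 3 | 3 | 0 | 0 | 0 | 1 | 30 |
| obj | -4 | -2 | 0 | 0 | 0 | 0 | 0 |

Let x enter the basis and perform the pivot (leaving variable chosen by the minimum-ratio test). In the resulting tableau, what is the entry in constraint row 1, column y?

Ratio test on column x — row 1: 25/2 = 25/2; row 2: 29/4 = 29/4; row 3: 28/1 = 28; row 4: 30/3 = 10. Minimum is 29/4 at row 2 (u2 leaves); pivot element 4.
Divide row 2 by 4; eliminate column x from the other rows.
Row 1 update in column y: 2 − 2·(1/2) = 1.

1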